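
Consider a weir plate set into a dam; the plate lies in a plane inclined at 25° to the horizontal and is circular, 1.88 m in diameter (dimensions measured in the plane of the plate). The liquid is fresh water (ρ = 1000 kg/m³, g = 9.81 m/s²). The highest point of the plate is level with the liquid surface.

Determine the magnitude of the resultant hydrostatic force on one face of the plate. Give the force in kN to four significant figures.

F ≈ 10.82 kN

γ = ρg = 1000 × 9.81 = 9810 N/m³ = 9.81 kN/m³.
Let θ = 25° be the plate's angle to the horizontal; measure y along the incline from where the plane meets the free surface. Vertical depth h = y·sinθ with sinθ = 0.422618.
The centroid is at the centre, 0.94 m below the top of the plate, so y_c = 0.94 m and h_c = 0.94 × 0.422618 = 0.397261 m.
A = π(0.94)² = 2.77591 m².
Resultant F = γ·h_c·A = 9.81 × 0.397261 × 2.77591 = 10.8181 kN.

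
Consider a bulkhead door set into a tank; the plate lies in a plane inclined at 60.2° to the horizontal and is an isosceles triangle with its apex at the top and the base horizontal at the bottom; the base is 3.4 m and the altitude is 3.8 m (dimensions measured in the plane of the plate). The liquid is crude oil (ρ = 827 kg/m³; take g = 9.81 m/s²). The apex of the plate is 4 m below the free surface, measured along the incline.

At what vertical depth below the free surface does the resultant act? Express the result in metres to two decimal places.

h_p = 5.78 m

γ = ρg = 827 × 9.81 / 1000 = 8.11287 kN/m³.
Let θ = 60.2° be the plate's angle to the horizontal; measure y along the incline from where the plane meets the free surface. Vertical depth h = y·sinθ with sinθ = 0.867765.
With the apex up, the centroid sits 2h/3 = 2 × 3.8/3 = 2.53333 m below the apex, so y_c = 4 + 2.53333 = 6.53333 m and h_c = 6.53333 × 0.867765 = 5.6694 m.
A = ½ × 3.4 × 3.8 = 6.46 m².
Resultant F = γ·h_c·A = 8.11287 × 5.6694 × 6.46 = 297.128 kN.
I_c = b·h³/36 = 3.4 × 3.8³/36 = 5.18236 m⁴.
Centre of pressure: y_p = y_c + I_c/(y_c·A) = 6.53333 + 5.18236/(6.53333 × 6.46) = 6.53333 + 0.122789 = 6.65612 m along the plane.
Vertically, h_p = y_p·sinθ = 6.65612 × 0.867765 = 5.77595 m.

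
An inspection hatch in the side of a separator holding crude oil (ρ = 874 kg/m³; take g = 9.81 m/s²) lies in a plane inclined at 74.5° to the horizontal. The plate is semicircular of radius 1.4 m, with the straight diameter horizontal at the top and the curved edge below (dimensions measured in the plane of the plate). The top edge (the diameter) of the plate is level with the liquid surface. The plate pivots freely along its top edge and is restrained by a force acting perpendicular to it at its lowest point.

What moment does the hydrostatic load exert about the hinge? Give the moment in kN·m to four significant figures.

M ≈ 12.46 kN·m

γ = ρg = 874 × 9.81 / 1000 = 8.57394 kN/m³.
Let θ = 74.5° be the plate's angle to the horizontal; measure y along the incline from where the plane meets the free surface. Vertical depth h = y·sinθ with sinθ = 0.963630.
The centroid of a semicircle lies 4r/(3π) = 0.594178 m from the diameter, here below the top edge, so y_c = 0.594178 m and h_c = 0.594178 × 0.963630 = 0.572568 m.
A = πr²/2 = π × 1.4²/2 = 3.07876 m².
Resultant F = γ·h_c·A = 8.57394 × 0.572568 × 3.07876 = 15.1141 kN.
I_c = (π/8 − 8/(9π))·r⁴ = 0.109757 × 1.4⁴ = 0.421642 m⁴.
Centre of pressure: y_p = y_c + I_c/(y_c·A) = 0.594178 + 0.421642/(0.594178 × 3.07876) = 0.594178 + 0.23049 = 0.824668 m along the plane.
The resultant acts 0.594178 + 0.23049 = 0.824668 m (along the plate) below the hinge at the top edge, so the moment about the hinge is M = F × 0.824668 = 15.1141 × 0.824668 = 12.4641 kN·m.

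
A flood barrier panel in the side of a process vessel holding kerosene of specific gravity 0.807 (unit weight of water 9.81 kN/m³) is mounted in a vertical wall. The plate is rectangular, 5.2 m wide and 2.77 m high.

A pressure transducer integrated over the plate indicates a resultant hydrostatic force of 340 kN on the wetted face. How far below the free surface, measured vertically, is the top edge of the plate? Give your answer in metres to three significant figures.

d_top ≈ 1.60 m

γ = 0.807 × 9.81 = 7.91667 kN/m³.
A = 5.2 × 2.77 = 14.404 m².
From F = γ·h_c·A, the centroid depth is h_c = 340/(7.91667 × 14.404) = 2.98163 m.
The centroid lies 2.77/2 = 1.385 m below the top edge, so the top edge sits at h_top = 2.98163 − 1.385 = 1.59663 m below the surface.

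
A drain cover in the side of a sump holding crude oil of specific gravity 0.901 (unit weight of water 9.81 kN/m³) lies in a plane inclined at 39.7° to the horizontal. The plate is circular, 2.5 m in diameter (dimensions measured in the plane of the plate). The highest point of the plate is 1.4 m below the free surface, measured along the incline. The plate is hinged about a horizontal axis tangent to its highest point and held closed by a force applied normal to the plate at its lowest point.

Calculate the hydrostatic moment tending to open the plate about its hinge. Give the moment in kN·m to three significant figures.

M ≈ 103 kN·m

γ = 0.901 × 9.81 = 8.83881 kN/m³.
Let θ = 39.7° be the plate's angle to the horizontal; measure y along the incline from where the plane meets the free surface. Vertical depth h = y·sinθ with sinθ = 0.638768.
The centroid is at the centre, 1.25 m below the top of the plate, so y_c = 1.4 + 1.25 = 2.65 m and h_c = 2.65 × 0.638768 = 1.69274 m.
A = π(1.25)² = 4.90874 m².
Resultant F = γ·h_c·A = 8.83881 × 1.69274 × 4.90874 = 73.4436 kN.
I_c = πr⁴/4 = π × 1.25⁴/4 = 1.91748 m⁴.
Centre of pressure: y_p = y_c + I_c/(y_c·A) = 2.65 + 1.91748/(2.65 × 4.90874) = 2.65 + 0.147406 = 2.79741 m along the plane.
The resultant acts 1.25 + 0.147406 = 1.39741 m (along the plate) below the hinge at the top edge, so the moment about the hinge is M = F × 1.39741 = 73.4436 × 1.39741 = 102.631 kN·m.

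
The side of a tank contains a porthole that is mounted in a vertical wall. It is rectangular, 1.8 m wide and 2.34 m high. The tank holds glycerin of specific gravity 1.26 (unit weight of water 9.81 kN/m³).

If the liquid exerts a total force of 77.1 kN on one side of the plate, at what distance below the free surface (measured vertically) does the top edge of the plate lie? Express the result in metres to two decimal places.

γ = 1.26 × 9.81 = 12.3606 kN/m³.
A = 1.8 × 2.34 = 4.212 m².
From F = γ·h_c·A, the centroid depth is h_c = 77.1/(12.3606 × 4.212) = 1.4809 m.
The centroid lies 2.34/2 = 1.17 m below the top edge, so the top edge sits at h_top = 1.4809 − 1.17 = 0.3109 m below the surface.

d_top ≈ 0.31 m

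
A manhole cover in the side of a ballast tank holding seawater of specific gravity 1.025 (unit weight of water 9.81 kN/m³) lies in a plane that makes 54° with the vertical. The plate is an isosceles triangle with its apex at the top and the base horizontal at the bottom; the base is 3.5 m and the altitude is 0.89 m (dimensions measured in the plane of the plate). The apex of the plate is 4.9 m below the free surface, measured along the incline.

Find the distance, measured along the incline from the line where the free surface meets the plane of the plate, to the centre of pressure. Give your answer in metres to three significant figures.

γ = 1.025 × 9.81 = 10.05525 kN/m³.
The plate makes 54° with the vertical, i.e. θ = 90° − 54° = 36° to the horizontal. Measuring y along the incline from the free-surface line, vertical depth h = y·sinθ with sinθ = 0.587785.
With the apex up, the centroid sits 2h/3 = 2 × 0.89/3 = 0.593333 m below the apex, so y_c = 4.9 + 0.593333 = 5.49333 m and h_c = 5.49333 × 0.587785 = 3.2289 m.
A = ½ × 3.5 × 0.89 = 1.5575 m².
Resultant F = γ·h_c·A = 10.05525 × 3.2289 × 1.5575 = 50.568 kN.
I_c = b·h³/36 = 3.5 × 0.89³/36 = 0.0685387 m⁴.
Centre of pressure: y_p = y_c + I_c/(y_c·A) = 5.49333 + 0.0685387/(5.49333 × 1.5575) = 5.49333 + 0.00801073 = 5.50134 m along the plane.

y_p = 5.50 m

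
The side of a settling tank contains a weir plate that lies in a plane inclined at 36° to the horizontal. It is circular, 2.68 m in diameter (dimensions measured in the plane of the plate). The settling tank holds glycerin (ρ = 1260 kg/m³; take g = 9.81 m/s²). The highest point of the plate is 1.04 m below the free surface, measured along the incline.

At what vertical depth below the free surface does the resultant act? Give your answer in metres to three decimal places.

h_p = 1.510 m

γ = ρg = 1260 × 9.81 / 1000 = 12.3606 kN/m³.
Let θ = 36° be the plate's angle to the horizontal; measure y along the incline from where the plane meets the free surface. Vertical depth h = y·sinθ with sinθ = 0.587785.
The centroid is at the centre, 1.34 m below the top of the plate, so y_c = 1.04 + 1.34 = 2.38 m and h_c = 2.38 × 0.587785 = 1.39893 m.
A = π(1.34)² = 5.64104 m².
Resultant F = γ·h_c·A = 12.3606 × 1.39893 × 5.64104 = 97.5427 kN.
I_c = πr⁴/4 = π × 1.34⁴/4 = 2.53226 m⁴.
Centre of pressure: y_p = y_c + I_c/(y_c·A) = 2.38 + 2.53226/(2.38 × 5.64104) = 2.38 + 0.188613 = 2.56861 m along the plane.
Vertically, h_p = y_p·sinθ = 2.56861 × 0.587785 = 1.50979 m.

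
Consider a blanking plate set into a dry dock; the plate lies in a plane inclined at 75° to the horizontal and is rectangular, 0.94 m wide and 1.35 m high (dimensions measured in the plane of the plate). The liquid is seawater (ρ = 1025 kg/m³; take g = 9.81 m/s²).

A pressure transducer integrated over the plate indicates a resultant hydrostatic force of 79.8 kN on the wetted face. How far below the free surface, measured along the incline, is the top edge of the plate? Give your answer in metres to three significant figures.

y_top ≈ 5.80 m

γ = ρg = 1025 × 9.81 / 1000 = 10.05525 kN/m³.
A = 0.94 × 1.35 = 1.269 m².
From F = γ·h_c·A, the centroid depth is h_c = 79.8/(10.05525 × 1.269) = 6.25386 m.
Let θ = 75° be the plate's angle to the horizontal; measure y along the incline from where the plane meets the free surface. Vertical depth h = y·sinθ with sinθ = 0.965926.
Along the incline, y_c = h_c/sinθ = 6.25386/0.965926 = 6.47447 m.
The centroid lies 1.35/2 = 0.675 m below the top edge, so the top edge sits at y_top = 6.47447 − 0.675 = 5.79947 m along the incline.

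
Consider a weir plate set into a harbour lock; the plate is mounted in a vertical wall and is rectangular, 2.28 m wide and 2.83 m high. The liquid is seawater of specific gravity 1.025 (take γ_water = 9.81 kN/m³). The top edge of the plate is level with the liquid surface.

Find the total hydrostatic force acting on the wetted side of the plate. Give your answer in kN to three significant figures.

γ = 1.025 × 9.81 = 10.05525 kN/m³.
The centroid lies 2.83/2 = 1.415 m below the top edge, so the centroid depth is h_c = 1.415 m.
A = 2.28 × 2.83 = 6.4524 m².
Resultant F = γ·h_c·A = 10.05525 × 1.415 × 6.4524 = 91.8059 kN.

F ≈ 91.8 kN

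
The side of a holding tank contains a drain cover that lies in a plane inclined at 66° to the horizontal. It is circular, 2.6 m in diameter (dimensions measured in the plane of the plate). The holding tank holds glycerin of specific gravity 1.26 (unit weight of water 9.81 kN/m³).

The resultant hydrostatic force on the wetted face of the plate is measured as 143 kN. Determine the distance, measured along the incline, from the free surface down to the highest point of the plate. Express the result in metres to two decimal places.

γ = 1.26 × 9.81 = 12.3606 kN/m³.
A = π(1.3)² = 5.30929 m².
From F = γ·h_c·A, the centroid depth is h_c = 143/(12.3606 × 5.30929) = 2.17901 m.
Let θ = 66° be the plate's angle to the horizontal; measure y along the incline from where the plane meets the free surface. Vertical depth h = y·sinθ with sinθ = 0.913545.
Along the incline, y_c = h_c/sinθ = 2.17901/0.913545 = 2.38522 m.
The centroid is at the centre, 1.3 m below the top of the plate, so the highest point sits at y_top = 2.38522 − 1.3 = 1.08522 m along the incline.

y_top ≈ 1.09 m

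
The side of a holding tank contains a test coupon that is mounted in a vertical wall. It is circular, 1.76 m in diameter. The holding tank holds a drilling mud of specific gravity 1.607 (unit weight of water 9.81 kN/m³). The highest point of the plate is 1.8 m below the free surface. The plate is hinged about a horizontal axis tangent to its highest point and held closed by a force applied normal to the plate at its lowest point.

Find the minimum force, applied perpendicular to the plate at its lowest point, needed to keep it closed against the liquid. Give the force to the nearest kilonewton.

γ = 1.607 × 9.81 = 15.76467 kN/m³.
The centroid is at the centre, 0.88 m below the top of the plate, so the centroid depth is h_c = 1.8 + 0.88 = 2.68 m.
A = π(0.88)² = 2.43285 m².
Resultant F = γ·h_c·A = 15.76467 × 2.68 × 2.43285 = 102.786 kN.
I_c = πr⁴/4 = π × 0.88⁴/4 = 0.471 m⁴.
Centre of pressure: y_p = y_c + I_c/(y_c·A) = 2.68 + 0.471/(2.68 × 2.43285) = 2.68 + 0.0722388 = 2.75224 m along the plane.
The resultant acts 0.88 + 0.0722388 = 0.952239 m (along the plate) below the hinge at the top edge, so the moment about the hinge is M = F × 0.952239 = 102.786 × 0.952239 = 97.8768 kN·m.
A normal force at the bottom, 1.76 m from the hinge, must supply this moment: P = 97.8768/1.76 = 55.6118 kN.

P ≈ 56 kN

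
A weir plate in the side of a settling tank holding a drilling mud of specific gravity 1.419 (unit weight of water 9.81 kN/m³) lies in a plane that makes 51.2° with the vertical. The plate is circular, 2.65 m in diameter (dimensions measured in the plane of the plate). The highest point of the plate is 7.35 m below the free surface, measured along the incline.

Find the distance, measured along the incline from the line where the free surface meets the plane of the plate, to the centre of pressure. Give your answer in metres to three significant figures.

γ = 1.419 × 9.81 = 13.92039 kN/m³.
The plate makes 51.2° with the vertical, i.e. θ = 90° − 51.2° = 38.8° to the horizontal. Measuring y along the incline from the free-surface line, vertical depth h = y·sinθ with sinθ = 0.626604.
The centroid is at the centre, 1.325 m below the top of the plate, so y_c = 7.35 + 1.325 = 8.675 m and h_c = 8.675 × 0.626604 = 5.43579 m.
A = π(1.325)² = 5.51546 m².
Resultant F = γ·h_c·A = 13.92039 × 5.43579 × 5.51546 = 417.346 kN.
I_c = πr⁴/4 = π × 1.325⁴/4 = 2.42077 m⁴.
Centre of pressure: y_p = y_c + I_c/(y_c·A) = 8.675 + 2.42077/(8.675 × 5.51546) = 8.675 + 0.0505944 = 8.72559 m along the plane.

y_p = 8.73 m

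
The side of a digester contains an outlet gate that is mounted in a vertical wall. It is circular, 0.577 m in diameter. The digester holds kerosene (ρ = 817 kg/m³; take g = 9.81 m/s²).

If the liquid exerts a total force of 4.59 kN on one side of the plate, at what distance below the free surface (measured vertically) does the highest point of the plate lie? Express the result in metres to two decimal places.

γ = ρg = 817 × 9.81 / 1000 = 8.01477 kN/m³.
A = π(0.2885)² = 0.261482 m².
From F = γ·h_c·A, the centroid depth is h_c = 4.59/(8.01477 × 0.261482) = 2.19018 m.
The centroid is at the centre, 0.2885 m below the top of the plate, so the highest point sits at h_top = 2.19018 − 0.2885 = 1.90168 m below the surface.

d_top ≈ 1.90 m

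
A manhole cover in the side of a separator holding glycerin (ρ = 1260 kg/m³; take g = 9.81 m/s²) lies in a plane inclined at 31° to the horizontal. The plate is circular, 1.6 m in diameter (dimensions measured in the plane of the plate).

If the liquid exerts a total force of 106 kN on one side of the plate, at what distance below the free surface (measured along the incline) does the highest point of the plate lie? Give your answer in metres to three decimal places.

y_top ≈ 7.481 m

γ = ρg = 1260 × 9.81 / 1000 = 12.3606 kN/m³.
A = π(0.8)² = 2.01062 m².
From F = γ·h_c·A, the centroid depth is h_c = 106/(12.3606 × 2.01062) = 4.26517 m.
Let θ = 31° be the plate's angle to the horizontal; measure y along the incline from where the plane meets the free surface. Vertical depth h = y·sinθ with sinθ = 0.515038.
Along the incline, y_c = h_c/sinθ = 4.26517/0.515038 = 8.28127 m.
The centroid is at the centre, 0.8 m below the top of the plate, so the highest point sits at y_top = 8.28127 − 0.8 = 7.48127 m along the incline.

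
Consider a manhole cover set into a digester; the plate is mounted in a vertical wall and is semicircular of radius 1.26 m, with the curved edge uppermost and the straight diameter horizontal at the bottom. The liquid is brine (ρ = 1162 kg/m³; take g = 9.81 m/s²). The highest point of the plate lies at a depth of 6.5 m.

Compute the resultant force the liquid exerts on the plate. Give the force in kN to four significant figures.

γ = ρg = 1162 × 9.81 / 1000 = 11.39922 kN/m³.
The centroid lies 4r/(3π) = 0.534761 m above the diameter, so r − 4r/(3π) = 1.26 − 0.534761 = 0.725239 m below the topmost point, so the centroid depth is h_c = 6.5 + 0.725239 = 7.22524 m.
A = πr²/2 = π × 1.26²/2 = 2.4938 m².
Resultant F = γ·h_c·A = 11.39922 × 7.22524 × 2.4938 = 205.395 kN.

F ≈ 205.4 kN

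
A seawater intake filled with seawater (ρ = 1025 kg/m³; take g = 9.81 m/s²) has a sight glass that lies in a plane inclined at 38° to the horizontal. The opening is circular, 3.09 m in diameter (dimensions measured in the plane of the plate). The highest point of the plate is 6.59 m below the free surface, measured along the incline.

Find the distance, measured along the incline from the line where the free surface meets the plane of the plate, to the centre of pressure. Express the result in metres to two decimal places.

γ = ρg = 1025 × 9.81 / 1000 = 10.05525 kN/m³.
Let θ = 38° be the plate's angle to the horizontal; measure y along the incline from where the plane meets the free surface. Vertical depth h = y·sinθ with sinθ = 0.615661.
The centroid is at the centre, 1.545 m below the top of the plate, so y_c = 6.59 + 1.545 = 8.135 m and h_c = 8.135 × 0.615661 = 5.0084 m.
A = π(1.545)² = 7.49906 m².
Resultant F = γ·h_c·A = 10.05525 × 5.0084 × 7.49906 = 377.658 kN.
I_c = πr⁴/4 = π × 1.545⁴/4 = 4.47511 m⁴.
Centre of pressure: y_p = y_c + I_c/(y_c·A) = 8.135 + 4.47511/(8.135 × 7.49906) = 8.135 + 0.0733566 = 8.20836 m along the plane.

y_p = 8.21 m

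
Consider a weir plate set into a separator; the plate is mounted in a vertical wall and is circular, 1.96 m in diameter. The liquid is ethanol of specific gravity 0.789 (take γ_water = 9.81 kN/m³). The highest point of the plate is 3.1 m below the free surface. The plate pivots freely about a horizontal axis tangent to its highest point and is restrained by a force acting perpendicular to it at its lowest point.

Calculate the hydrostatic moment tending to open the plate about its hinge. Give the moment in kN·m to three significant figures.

M ≈ 99.0 kN·m

γ = 0.789 × 9.81 = 7.74009 kN/m³.
The centroid is at the centre, 0.98 m below the top of the plate, so the centroid depth is h_c = 3.1 + 0.98 = 4.08 m.
A = π(0.98)² = 3.01719 m².
Resultant F = γ·h_c·A = 7.74009 × 4.08 × 3.01719 = 95.2816 kN.
I_c = πr⁴/4 = π × 0.98⁴/4 = 0.724426 m⁴.
Centre of pressure: y_p = y_c + I_c/(y_c·A) = 4.08 + 0.724426/(4.08 × 3.01719) = 4.08 + 0.0588479 = 4.13885 m along the plane.
The resultant acts 0.98 + 0.0588479 = 1.03885 m (along the plate) below the hinge at the top edge, so the moment about the hinge is M = F × 1.03885 = 95.2816 × 1.03885 = 98.9833 kN·m.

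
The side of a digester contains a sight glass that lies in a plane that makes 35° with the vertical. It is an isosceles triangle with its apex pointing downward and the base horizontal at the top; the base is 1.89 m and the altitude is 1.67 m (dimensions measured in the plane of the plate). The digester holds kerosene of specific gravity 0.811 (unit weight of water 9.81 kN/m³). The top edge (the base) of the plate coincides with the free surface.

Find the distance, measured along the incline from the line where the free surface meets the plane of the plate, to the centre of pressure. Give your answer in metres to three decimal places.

y_p = 0.835 m

γ = 0.811 × 9.81 = 7.95591 kN/m³.
The plate makes 35° with the vertical, i.e. θ = 90° − 35° = 55° to the horizontal. Measuring y along the incline from the free-surface line, vertical depth h = y·sinθ with sinθ = 0.819152.
With the apex down, the centroid sits h/3 = 1.67/3 = 0.556667 m below the base (the top edge), so y_c = 0.556667 m and h_c = 0.556667 × 0.819152 = 0.455995 m.
A = ½ × 1.89 × 1.67 = 1.57815 m².
Resultant F = γ·h_c·A = 7.95591 × 0.455995 × 1.57815 = 5.7253 kN.
I_c = b·h³/36 = 1.89 × 1.67³/36 = 0.244517 m⁴.
Centre of pressure: y_p = y_c + I_c/(y_c·A) = 0.556667 + 0.244517/(0.556667 × 1.57815) = 0.556667 + 0.278333 = 0.835 m along the plane.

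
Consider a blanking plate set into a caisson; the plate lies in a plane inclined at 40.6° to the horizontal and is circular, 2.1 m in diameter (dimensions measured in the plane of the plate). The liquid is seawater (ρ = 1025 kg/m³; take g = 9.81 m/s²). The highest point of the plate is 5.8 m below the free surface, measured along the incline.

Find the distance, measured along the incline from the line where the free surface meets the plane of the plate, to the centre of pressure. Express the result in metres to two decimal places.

γ = ρg = 1025 × 9.81 / 1000 = 10.05525 kN/m³.
Let θ = 40.6° be the plate's angle to the horizontal; measure y along the incline from where the plane meets the free surface. Vertical depth h = y·sinθ with sinθ = 0.650774.
The centroid is at the centre, 1.05 m below the top of the plate, so y_c = 5.8 + 1.05 = 6.85 m and h_c = 6.85 × 0.650774 = 4.4578 m.
A = π(1.05)² = 3.46361 m².
Resultant F = γ·h_c·A = 10.05525 × 4.4578 × 3.46361 = 155.254 kN.
I_c = πr⁴/4 = π × 1.05⁴/4 = 0.954656 m⁴.
Centre of pressure: y_p = y_c + I_c/(y_c·A) = 6.85 + 0.954656/(6.85 × 3.46361) = 6.85 + 0.0402372 = 6.89024 m along the plane.

y_p = 6.89 m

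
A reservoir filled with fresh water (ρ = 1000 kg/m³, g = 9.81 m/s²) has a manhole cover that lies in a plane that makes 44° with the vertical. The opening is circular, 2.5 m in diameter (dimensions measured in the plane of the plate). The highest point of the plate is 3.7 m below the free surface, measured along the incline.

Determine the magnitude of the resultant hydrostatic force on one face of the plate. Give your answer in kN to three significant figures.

γ = ρg = 1000 × 9.81 = 9810 N/m³ = 9.81 kN/m³.
The plate makes 44° with the vertical, i.e. θ = 90° − 44° = 46° to the horizontal. Measuring y along the incline from the free-surface line, vertical depth h = y·sinθ with sinθ = 0.719340.
The centroid is at the centre, 1.25 m below the top of the plate, so y_c = 3.7 + 1.25 = 4.95 m and h_c = 4.95 × 0.719340 = 3.56073 m.
A = π(1.25)² = 4.90874 m².
Resultant F = γ·h_c·A = 9.81 × 3.56073 × 4.90874 = 171.466 kN.

F ≈ 171 kN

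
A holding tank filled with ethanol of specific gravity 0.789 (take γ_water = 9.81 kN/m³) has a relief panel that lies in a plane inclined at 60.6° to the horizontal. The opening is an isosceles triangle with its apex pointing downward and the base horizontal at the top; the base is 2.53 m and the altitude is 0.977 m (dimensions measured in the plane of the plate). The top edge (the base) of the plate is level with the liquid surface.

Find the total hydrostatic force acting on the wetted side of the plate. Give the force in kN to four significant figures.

γ = 0.789 × 9.81 = 7.74009 kN/m³.
Let θ = 60.6° be the plate's angle to the horizontal; measure y along the incline from where the plane meets the free surface. Vertical depth h = y·sinθ with sinθ = 0.871214.
With the apex down, the centroid sits h/3 = 0.977/3 = 0.325667 m below the base (the top edge), so y_c = 0.325667 m and h_c = 0.325667 × 0.871214 = 0.283726 m.
A = ½ × 2.53 × 0.977 = 1.2359 m².
Resultant F = γ·h_c·A = 7.74009 × 0.283726 × 1.2359 = 2.71412 kN.

F ≈ 2.714 kN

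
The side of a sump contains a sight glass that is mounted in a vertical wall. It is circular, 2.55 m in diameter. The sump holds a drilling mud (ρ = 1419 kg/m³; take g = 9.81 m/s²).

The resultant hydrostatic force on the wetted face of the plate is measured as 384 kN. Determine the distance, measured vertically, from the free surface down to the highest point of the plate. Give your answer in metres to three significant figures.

d_top ≈ 4.13 m

γ = ρg = 1419 × 9.81 / 1000 = 13.92039 kN/m³.
A = π(1.275)² = 5.10705 m².
From F = γ·h_c·A, the centroid depth is h_c = 384/(13.92039 × 5.10705) = 5.40144 m.
The centroid is at the centre, 1.275 m below the top of the plate, so the highest point sits at h_top = 5.40144 − 1.275 = 4.12644 m below the surface.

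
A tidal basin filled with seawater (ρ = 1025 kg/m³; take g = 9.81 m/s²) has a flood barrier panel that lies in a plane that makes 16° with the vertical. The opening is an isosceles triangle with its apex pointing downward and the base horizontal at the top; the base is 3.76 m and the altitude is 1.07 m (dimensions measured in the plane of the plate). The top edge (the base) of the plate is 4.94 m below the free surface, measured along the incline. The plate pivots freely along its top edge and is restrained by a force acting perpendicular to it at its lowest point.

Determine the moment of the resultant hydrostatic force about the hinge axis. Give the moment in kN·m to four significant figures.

γ = ρg = 1025 × 9.81 / 1000 = 10.05525 kN/m³.
The plate makes 16° with the vertical, i.e. θ = 90° − 16° = 74° to the horizontal. Measuring y along the incline from the free-surface line, vertical depth h = y·sinθ with sinθ = 0.961262.
With the apex down, the centroid sits h/3 = 1.07/3 = 0.356667 m below the base (the top edge), so y_c = 4.94 + 0.356667 = 5.29667 m and h_c = 5.29667 × 0.961262 = 5.09149 m.
A = ½ × 3.76 × 1.07 = 2.0116 m².
Resultant F = γ·h_c·A = 10.05525 × 5.09149 × 2.0116 = 102.986 kN.
I_c = b·h³/36 = 3.76 × 1.07³/36 = 0.127949 m⁴.
Centre of pressure: y_p = y_c + I_c/(y_c·A) = 5.29667 + 0.127949/(5.29667 × 2.0116) = 5.29667 + 0.0120086 = 5.30868 m along the plane.
The resultant acts 0.356667 + 0.0120086 = 0.368676 m (along the plate) below the hinge at the top edge, so the moment about the hinge is M = F × 0.368676 = 102.986 × 0.368676 = 37.9685 kN·m.

M ≈ 37.97 kN·m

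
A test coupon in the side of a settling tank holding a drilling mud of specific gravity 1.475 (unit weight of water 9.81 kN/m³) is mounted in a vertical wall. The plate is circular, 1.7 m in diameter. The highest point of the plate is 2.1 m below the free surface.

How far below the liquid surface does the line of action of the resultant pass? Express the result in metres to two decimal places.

h_p = 3.01 m

γ = 1.475 × 9.81 = 14.46975 kN/m³.
The centroid is at the centre, 0.85 m below the top of the plate, so the centroid depth is h_c = 2.1 + 0.85 = 2.95 m.
A = π(0.85)² = 2.2698 m².
Resultant F = γ·h_c·A = 14.46975 × 2.95 × 2.2698 = 96.8881 kN.
I_c = πr⁴/4 = π × 0.85⁴/4 = 0.409983 m⁴.
Centre of pressure: y_p = y_c + I_c/(y_c·A) = 2.95 + 0.409983/(2.95 × 2.2698) = 2.95 + 0.0612289 = 3.01123 m along the plane.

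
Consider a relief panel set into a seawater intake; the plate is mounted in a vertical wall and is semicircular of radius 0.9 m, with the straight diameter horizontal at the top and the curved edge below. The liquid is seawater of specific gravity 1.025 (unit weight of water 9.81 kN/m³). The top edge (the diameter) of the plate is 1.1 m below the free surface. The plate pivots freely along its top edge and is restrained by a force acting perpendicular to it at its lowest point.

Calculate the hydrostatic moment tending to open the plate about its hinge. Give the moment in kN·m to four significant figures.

γ = 1.025 × 9.81 = 10.05525 kN/m³.
The centroid of a semicircle lies 4r/(3π) = 0.381972 m from the diameter, here below the top edge, so the centroid depth is h_c = 1.1 + 0.381972 = 1.48197 m.
A = πr²/2 = π × 0.9²/2 = 1.27235 m².
Resultant F = γ·h_c·A = 10.05525 × 1.48197 × 1.27235 = 18.96 kN.
I_c = (π/8 − 8/(9π))·r⁴ = 0.109757 × 0.9⁴ = 0.0720116 m⁴.
Centre of pressure: y_p = y_c + I_c/(y_c·A) = 1.48197 + 0.0720116/(1.48197 × 1.27235) = 1.48197 + 0.0381906 = 1.52016 m along the plane.
The resultant acts 0.381972 + 0.0381906 = 0.420163 m (along the plate) below the hinge at the top edge, so the moment about the hinge is M = F × 0.420163 = 18.96 × 0.420163 = 7.96629 kN·m.

M ≈ 7.966 kN·m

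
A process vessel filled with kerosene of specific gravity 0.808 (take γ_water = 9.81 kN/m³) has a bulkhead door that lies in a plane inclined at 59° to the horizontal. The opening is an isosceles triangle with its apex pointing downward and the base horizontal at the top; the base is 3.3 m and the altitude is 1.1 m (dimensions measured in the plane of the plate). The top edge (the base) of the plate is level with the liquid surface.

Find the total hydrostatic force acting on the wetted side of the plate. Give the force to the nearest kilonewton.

γ = 0.808 × 9.81 = 7.92648 kN/m³.
Let θ = 59° be the plate's angle to the horizontal; measure y along the incline from where the plane meets the free surface. Vertical depth h = y·sinθ with sinθ = 0.857167.
With the apex down, the centroid sits h/3 = 1.1/3 = 0.366667 m below the base (the top edge), so y_c = 0.366667 m and h_c = 0.366667 × 0.857167 = 0.314295 m.
A = ½ × 3.3 × 1.1 = 1.815 m².
Resultant F = γ·h_c·A = 7.92648 × 0.314295 × 1.815 = 4.52162 kN.

F ≈ 5 kN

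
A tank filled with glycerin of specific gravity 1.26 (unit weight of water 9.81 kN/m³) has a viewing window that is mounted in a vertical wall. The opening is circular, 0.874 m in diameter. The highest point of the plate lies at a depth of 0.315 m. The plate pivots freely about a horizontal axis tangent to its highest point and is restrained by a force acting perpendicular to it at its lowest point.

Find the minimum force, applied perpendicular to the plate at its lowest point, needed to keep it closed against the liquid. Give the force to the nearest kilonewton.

γ = 1.26 × 9.81 = 12.3606 kN/m³.
The centroid is at the centre, 0.437 m below the top of the plate, so the centroid depth is h_c = 0.315 + 0.437 = 0.752 m.
A = π(0.437)² = 0.599947 m².
Resultant F = γ·h_c·A = 12.3606 × 0.752 × 0.599947 = 5.57661 kN.
I_c = πr⁴/4 = π × 0.437⁴/4 = 0.0286428 m⁴.
Centre of pressure: y_p = y_c + I_c/(y_c·A) = 0.752 + 0.0286428/(0.752 × 0.599947) = 0.752 + 0.063487 = 0.815487 m along the plane.
The resultant acts 0.437 + 0.063487 = 0.500487 m (along the plate) below the hinge at the top edge, so the moment about the hinge is M = F × 0.500487 = 5.57661 × 0.500487 = 2.79102 kN·m.
A normal force at the bottom, 0.874 m from the hinge, must supply this moment: P = 2.79102/0.874 = 3.19339 kN.

P ≈ 3 kN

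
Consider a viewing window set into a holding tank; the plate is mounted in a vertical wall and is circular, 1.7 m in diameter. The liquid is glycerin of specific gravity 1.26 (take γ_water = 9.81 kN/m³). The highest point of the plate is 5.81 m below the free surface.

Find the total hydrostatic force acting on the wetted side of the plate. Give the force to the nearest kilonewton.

F ≈ 187 kN

γ = 1.26 × 9.81 = 12.3606 kN/m³.
The centroid is at the centre, 0.85 m below the top of the plate, so the centroid depth is h_c = 5.81 + 0.85 = 6.66 m.
A = π(0.85)² = 2.2698 m².
Resultant F = γ·h_c·A = 12.3606 × 6.66 × 2.2698 = 186.854 kN.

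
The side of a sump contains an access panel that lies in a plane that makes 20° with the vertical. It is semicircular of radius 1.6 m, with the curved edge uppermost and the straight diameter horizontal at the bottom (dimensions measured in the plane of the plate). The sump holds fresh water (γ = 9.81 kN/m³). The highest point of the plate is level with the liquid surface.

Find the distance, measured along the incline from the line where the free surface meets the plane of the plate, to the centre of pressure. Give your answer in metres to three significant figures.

γ = 9.81 kN/m³.
The plate makes 20° with the vertical, i.e. θ = 90° − 20° = 70° to the horizontal. Measuring y along the incline from the free-surface line, vertical depth h = y·sinθ with sinθ = 0.939693.
The centroid lies 4r/(3π) = 0.679061 m above the diameter, so r − 4r/(3π) = 1.6 − 0.679061 = 0.920939 m below the topmost point, so y_c = 0.920939 m and h_c = 0.920939 × 0.939693 = 0.8654 m.
A = πr²/2 = π × 1.6²/2 = 4.02124 m².
Resultant F = γ·h_c·A = 9.81 × 0.8654 × 4.02124 = 34.1386 kN.
I_c = (π/8 − 8/(9π))·r⁴ = 0.109757 × 1.6⁴ = 0.719303 m⁴.
Centre of pressure: y_p = y_c + I_c/(y_c·A) = 0.920939 + 0.719303/(0.920939 × 4.02124) = 0.920939 + 0.194232 = 1.11517 m along the plane.

y_p = 1.12 m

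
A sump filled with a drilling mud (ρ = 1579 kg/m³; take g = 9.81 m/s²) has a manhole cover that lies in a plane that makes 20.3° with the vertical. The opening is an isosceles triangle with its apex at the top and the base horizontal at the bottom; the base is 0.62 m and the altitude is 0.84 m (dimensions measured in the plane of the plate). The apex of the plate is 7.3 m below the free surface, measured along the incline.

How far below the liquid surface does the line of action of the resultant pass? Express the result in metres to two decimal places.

h_p = 7.38 m

γ = ρg = 1579 × 9.81 / 1000 = 15.48999 kN/m³.
The plate makes 20.3° with the vertical, i.e. θ = 90° − 20.3° = 69.7° to the horizontal. Measuring y along the incline from the free-surface line, vertical depth h = y·sinθ with sinθ = 0.937889.
With the apex up, the centroid sits 2h/3 = 2 × 0.84/3 = 0.56 m below the apex, so y_c = 7.3 + 0.56 = 7.86 m and h_c = 7.86 × 0.937889 = 7.37181 m.
A = ½ × 0.62 × 0.84 = 0.2604 m².
Resultant F = γ·h_c·A = 15.48999 × 7.37181 × 0.2604 = 29.7349 kN.
I_c = b·h³/36 = 0.62 × 0.84³/36 = 0.0102077 m⁴.
Centre of pressure: y_p = y_c + I_c/(y_c·A) = 7.86 + 0.0102077/(7.86 × 0.2604) = 7.86 + 0.00498729 = 7.86499 m along the plane.
Vertically, h_p = y_p·sinθ = 7.86499 × 0.937889 = 7.37649 m.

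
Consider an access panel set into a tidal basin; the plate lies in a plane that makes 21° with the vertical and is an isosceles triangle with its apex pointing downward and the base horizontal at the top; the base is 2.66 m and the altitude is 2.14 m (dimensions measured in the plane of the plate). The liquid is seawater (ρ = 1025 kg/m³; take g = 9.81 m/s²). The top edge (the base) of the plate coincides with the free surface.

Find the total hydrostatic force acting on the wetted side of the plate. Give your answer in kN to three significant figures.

γ = ρg = 1025 × 9.81 / 1000 = 10.05525 kN/m³.
The plate makes 21° with the vertical, i.e. θ = 90° − 21° = 69° to the horizontal. Measuring y along the incline from the free-surface line, vertical depth h = y·sinθ with sinθ = 0.933580.
With the apex down, the centroid sits h/3 = 2.14/3 = 0.713333 m below the base (the top edge), so y_c = 0.713333 m and h_c = 0.713333 × 0.933580 = 0.665953 m.
A = ½ × 2.66 × 2.14 = 2.8462 m².
Resultant F = γ·h_c·A = 10.05525 × 0.665953 × 2.8462 = 19.0591 kN.

F ≈ 19.1 kN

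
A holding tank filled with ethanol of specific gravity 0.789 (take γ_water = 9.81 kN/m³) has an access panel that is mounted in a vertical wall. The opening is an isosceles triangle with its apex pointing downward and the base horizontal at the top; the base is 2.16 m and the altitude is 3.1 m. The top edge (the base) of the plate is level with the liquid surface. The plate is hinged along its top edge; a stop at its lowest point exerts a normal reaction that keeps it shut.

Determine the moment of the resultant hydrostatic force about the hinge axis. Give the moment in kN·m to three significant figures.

γ = 0.789 × 9.81 = 7.74009 kN/m³.
With the apex down, the centroid sits h/3 = 3.1/3 = 1.03333 m below the base (the top edge), so the centroid depth is h_c = 1.03333 m.
A = ½ × 2.16 × 3.1 = 3.348 m².
Resultant F = γ·h_c·A = 7.74009 × 1.03333 × 3.348 = 26.7775 kN.
I_c = b·h³/36 = 2.16 × 3.1³/36 = 1.78746 m⁴.
Centre of pressure: y_p = y_c + I_c/(y_c·A) = 1.03333 + 1.78746/(1.03333 × 3.348) = 1.03333 + 0.516668 = 1.55 m along the plane.
The resultant acts 1.03333 + 0.516668 = 1.55 m (along the plate) below the hinge at the top edge, so the moment about the hinge is M = F × 1.55 = 26.7775 × 1.55 = 41.5051 kN·m.

M ≈ 41.5 kN·m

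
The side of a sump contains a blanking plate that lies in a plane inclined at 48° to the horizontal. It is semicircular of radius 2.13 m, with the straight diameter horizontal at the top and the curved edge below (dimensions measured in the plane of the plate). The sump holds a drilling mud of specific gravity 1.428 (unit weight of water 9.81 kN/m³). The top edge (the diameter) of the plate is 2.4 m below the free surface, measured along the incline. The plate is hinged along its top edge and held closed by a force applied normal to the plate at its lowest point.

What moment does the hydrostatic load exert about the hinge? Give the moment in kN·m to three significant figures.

γ = 1.428 × 9.81 = 14.00868 kN/m³.
Let θ = 48° be the plate's angle to the horizontal; measure y along the incline from where the plane meets the free surface. Vertical depth h = y·sinθ with sinθ = 0.743145.
The centroid of a semicircle lies 4r/(3π) = 0.904 m from the diameter, here below the top edge, so y_c = 2.4 + 0.904 = 3.304 m and h_c = 3.304 × 0.743145 = 2.45535 m.
A = πr²/2 = π × 2.13²/2 = 7.12655 m².
Resultant F = γ·h_c·A = 14.00868 × 2.45535 × 7.12655 = 245.126 kN.
I_c = (π/8 − 8/(9π))·r⁴ = 0.109757 × 2.13⁴ = 2.25918 m⁴.
Centre of pressure: y_p = y_c + I_c/(y_c·A) = 3.304 + 2.25918/(3.304 × 7.12655) = 3.304 + 0.095947 = 3.39995 m along the plane.
The resultant acts 0.904 + 0.095947 = 0.999947 m (along the plate) below the hinge at the top edge, so the moment about the hinge is M = F × 0.999947 = 245.126 × 0.999947 = 245.113 kN·m.

M ≈ 245 kN·m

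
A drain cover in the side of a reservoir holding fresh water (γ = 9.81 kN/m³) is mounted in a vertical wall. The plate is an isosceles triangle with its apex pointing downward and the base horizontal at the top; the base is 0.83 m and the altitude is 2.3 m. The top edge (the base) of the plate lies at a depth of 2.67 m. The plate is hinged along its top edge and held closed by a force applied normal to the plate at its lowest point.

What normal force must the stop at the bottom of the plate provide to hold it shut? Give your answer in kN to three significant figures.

P ≈ 11.9 kN

γ = 9.81 kN/m³.
With the apex down, the centroid sits h/3 = 2.3/3 = 0.766667 m below the base (the top edge), so the centroid depth is h_c = 2.67 + 0.766667 = 3.43667 m.
A = ½ × 0.83 × 2.3 = 0.9545 m².
Resultant F = γ·h_c·A = 9.81 × 3.43667 × 0.9545 = 32.1798 kN.
I_c = b·h³/36 = 0.83 × 2.3³/36 = 0.280517 m⁴.
Centre of pressure: y_p = y_c + I_c/(y_c·A) = 3.43667 + 0.280517/(3.43667 × 0.9545) = 3.43667 + 0.0855156 = 3.52219 m along the plane.
The resultant acts 0.766667 + 0.0855156 = 0.852183 m (along the plate) below the hinge at the top edge, so the moment about the hinge is M = F × 0.852183 = 32.1798 × 0.852183 = 27.4231 kN·m.
A normal force at the bottom, 2.3 m from the hinge, must supply this moment: P = 27.4231/2.3 = 11.9231 kN.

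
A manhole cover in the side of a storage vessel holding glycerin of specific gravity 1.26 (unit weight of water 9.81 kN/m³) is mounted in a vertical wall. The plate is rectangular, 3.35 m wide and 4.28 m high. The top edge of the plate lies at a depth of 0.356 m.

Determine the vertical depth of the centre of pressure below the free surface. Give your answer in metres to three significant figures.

γ = 1.26 × 9.81 = 12.3606 kN/m³.
The centroid lies 4.28/2 = 2.14 m below the top edge, so the centroid depth is h_c = 0.356 + 2.14 = 2.496 m.
A = 3.35 × 4.28 = 14.338 m².
Resultant F = γ·h_c·A = 12.3606 × 2.496 × 14.338 = 442.357 kN.
I_c = b·h³/12 = 3.35 × 4.28³/12 = 21.8874 m⁴.
Centre of pressure: y_p = y_c + I_c/(y_c·A) = 2.496 + 21.8874/(2.496 × 14.338) = 2.496 + 0.611591 = 3.10759 m along the plane.

h_p = 3.11 m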